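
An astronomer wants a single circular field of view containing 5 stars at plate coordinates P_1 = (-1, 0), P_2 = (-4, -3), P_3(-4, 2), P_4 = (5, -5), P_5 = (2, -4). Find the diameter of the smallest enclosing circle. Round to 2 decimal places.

11.40

The minimum enclosing circle of a finite set is fixed by two of the points (as a diameter) or three (as a circumcircle).
The farthest pair is P_3–P_4 with squared distance 130. The circle on this segment as diameter has centre (0.5, -1.5) and r² = 130/4 = 32.5.
Check P_1: distance² to centre = 4.5 ≤ 32.5, so it lies inside.
All remaining points lie in this disk, and no smaller disk contains both endpoints, so this is the minimum enclosing circle.
Diameter = 2r = 2√(32.5) ≈ 11.40.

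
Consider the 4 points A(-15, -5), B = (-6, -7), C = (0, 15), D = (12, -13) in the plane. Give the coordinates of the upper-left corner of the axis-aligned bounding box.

(-15, 15)

x-range [-15, 12], y-range [-13, 15].
The upper-left corner is (-15, 15).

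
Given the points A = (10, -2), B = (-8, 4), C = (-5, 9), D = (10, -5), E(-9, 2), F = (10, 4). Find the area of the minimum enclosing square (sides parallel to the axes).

The bounding box has width 19 and height 14.
An axis-aligned square enclosing the set must have side ≥ max(width, height).
So the minimum side is max(19, 14) = 19.
Area = 19² = 361.

361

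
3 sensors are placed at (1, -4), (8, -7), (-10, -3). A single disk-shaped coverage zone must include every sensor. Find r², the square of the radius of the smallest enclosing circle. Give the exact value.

85

Call the three points A, B, C in the order given.
Side lengths²: AB² = 58, AC² = 122, BC² = 340.
Since BC² = 340 ≥ 122 + 58 = 180, the angle opposite BC is not acute, so the smallest enclosing circle has BC as diameter.
Centre = midpoint of BC = (-1, -5), r² = 340/4 = 85.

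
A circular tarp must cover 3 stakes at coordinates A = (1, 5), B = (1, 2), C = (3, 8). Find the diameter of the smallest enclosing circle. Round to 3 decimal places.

Side lengths²: AB² = 9, AC² = 13, BC² = 40.
Since BC² = 40 ≥ 13 + 9 = 22, the angle opposite BC is not acute, so the smallest enclosing circle has BC as diameter.
Centre = midpoint of BC = (2, 5), r² = 40/4 = 10.
Diameter = 2r = 2√10 ≈ 6.325.

6.325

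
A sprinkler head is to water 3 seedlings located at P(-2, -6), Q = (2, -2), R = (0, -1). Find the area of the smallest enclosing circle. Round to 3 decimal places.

25.307

Side lengths²: PQ² = 32, PR² = 29, QR² = 5.
Since PQ² = 32 < 29 + 5 = 34, the triangle is acute, so the smallest enclosing circle is the circumcircle.
Circumcentre = (-1/6, -23/6), r² = 145/18.
Area = π·r² = π·145/18 ≈ 25.307.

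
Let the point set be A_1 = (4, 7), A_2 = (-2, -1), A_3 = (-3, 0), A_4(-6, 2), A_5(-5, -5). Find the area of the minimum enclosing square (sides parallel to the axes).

The bounding box has width 10 and height 12.
An axis-aligned square enclosing the set must have side ≥ max(width, height).
So the minimum side is max(10, 12) = 12.
Area = 12² = 144.

144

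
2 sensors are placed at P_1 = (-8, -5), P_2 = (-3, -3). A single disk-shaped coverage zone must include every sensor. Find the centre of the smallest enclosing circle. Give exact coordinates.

The smallest circle enclosing two points has them as diameter endpoints.
Centre = midpoint = (-5.5, -4); r² = |P_1P_2|²/4 = 29/4 = 7.25.
Centre = (-5.5, -4).

(-5.5, -4)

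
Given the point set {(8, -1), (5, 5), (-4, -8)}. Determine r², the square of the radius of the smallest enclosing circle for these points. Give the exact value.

Call the three points A, B, C in the order given.
Side lengths²: AB² = 45, AC² = 193, BC² = 250.
Since BC² = 250 ≥ 193 + 45 = 238, the angle opposite BC is not acute, so the smallest enclosing circle has BC as diameter.
Centre = midpoint of BC = (0.5, -1.5), r² = 250/4 = 62.5.

62.5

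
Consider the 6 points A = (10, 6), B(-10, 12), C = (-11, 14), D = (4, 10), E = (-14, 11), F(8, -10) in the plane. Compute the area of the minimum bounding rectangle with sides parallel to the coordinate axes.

576

x ranges over [-14, 10], width 24.
y ranges over [-10, 14], height 24.
Area = 24 × 24 = 576.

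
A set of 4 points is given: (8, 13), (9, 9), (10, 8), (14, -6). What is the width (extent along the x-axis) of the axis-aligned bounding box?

6

max x = 14, min x = 8, so width = 6.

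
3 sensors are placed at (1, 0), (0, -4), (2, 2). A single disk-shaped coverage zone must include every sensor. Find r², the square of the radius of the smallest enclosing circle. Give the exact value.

10

Call the three points A, B, C in the order given.
Side lengths²: AB² = 17, AC² = 5, BC² = 40.
Since BC² = 40 ≥ 17 + 5 = 22, the angle opposite BC is not acute, so the smallest enclosing circle has BC as diameter.
Centre = midpoint of BC = (1, -1), r² = 40/4 = 10.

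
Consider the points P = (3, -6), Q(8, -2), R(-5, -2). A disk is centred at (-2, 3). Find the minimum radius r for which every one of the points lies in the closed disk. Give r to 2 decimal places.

The required radius is the distance from (-2, 3) to the farthest point.
Squared distances: 106, 125, 34.
Maximum is 125, attained at Q.
r = √125 ≈ 11.18.

11.18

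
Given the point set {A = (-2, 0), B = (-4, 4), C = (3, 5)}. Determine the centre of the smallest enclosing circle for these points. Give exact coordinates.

Side lengths²: AB² = 20, AC² = 50, BC² = 50.
Since BC² = 50 < 50 + 20 = 70, the triangle is acute, so the smallest enclosing circle is the circumcircle.
Circumcentre = (-1/3, 10/3), r² = 125/9.
Centre = (-1/3, 10/3).

(-1/3, 10/3)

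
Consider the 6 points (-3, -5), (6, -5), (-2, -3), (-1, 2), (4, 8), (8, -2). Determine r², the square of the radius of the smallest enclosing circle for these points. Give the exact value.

By Welzl's lemma the MEC is supported by two points (diametrically opposite) or three points (on a circumcircle).
The minimum enclosing circle is determined by three boundary points: (-3, -5), (6, -5), (4, 8).
Their circumcentre is (1.5, 25/26) with r² = 18857/338.
The farthest remaining point (8, -2) is at distance² 17245/338 ≤ 18857/338.

18857/338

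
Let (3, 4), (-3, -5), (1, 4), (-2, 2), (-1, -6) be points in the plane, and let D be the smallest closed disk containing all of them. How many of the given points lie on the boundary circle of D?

3

The minimum enclosing circle of a finite set is fixed by two of the points (as a diameter) or three (as a circumcircle).
The minimum enclosing circle is determined by three boundary points: (3, 4), (-3, -5), (-1, -6).
Their circumcentre is (0.375, -0.75) with r² = 29.453125.
The farthest remaining point (1, 4) is at distance² 22.953125 ≤ 29.453125.
The points at distance exactly r from the centre are (3, 4), (-3, -5), (-1, -6) — 3 points.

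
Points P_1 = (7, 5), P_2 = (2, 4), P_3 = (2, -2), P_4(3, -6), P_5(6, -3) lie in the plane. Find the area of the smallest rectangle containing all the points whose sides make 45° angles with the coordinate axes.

In coordinates u = x + y, v = x − y the rectangle is axis-aligned; the map (x,y)→(u,v) scales areas by 2.
u-values: 12, 6, 0, -3, 3; range = 12 − (-3) = 15.
v-values: 2, -2, 4, 9, 9; range = 9 − (-2) = 11.
Area = (15 × 11) / 2 = 82.5.

82.5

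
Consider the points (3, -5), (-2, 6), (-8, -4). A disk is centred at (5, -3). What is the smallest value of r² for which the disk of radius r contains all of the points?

170

The required radius is the distance from (5, -3) to the farthest point.
Squared distances: 8, 130, 170.
Maximum is 170, attained at (-8, -4).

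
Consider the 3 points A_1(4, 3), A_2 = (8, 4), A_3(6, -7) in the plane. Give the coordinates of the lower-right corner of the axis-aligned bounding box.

(8, -7)

x-range [4, 8], y-range [-7, 4].
The lower-right corner is (8, -7).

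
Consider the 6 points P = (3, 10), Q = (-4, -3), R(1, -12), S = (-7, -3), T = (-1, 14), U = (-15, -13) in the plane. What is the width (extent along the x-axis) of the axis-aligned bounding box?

18

max x = 3, min x = -15, so width = 18.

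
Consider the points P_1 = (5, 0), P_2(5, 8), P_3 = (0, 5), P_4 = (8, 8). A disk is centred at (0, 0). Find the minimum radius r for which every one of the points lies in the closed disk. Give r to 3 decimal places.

11.314

The required radius is the distance from (0, 0) to the farthest point.
Squared distances: 25, 89, 25, 128.
Maximum is 128, attained at P_4.
r = √128 ≈ 11.314.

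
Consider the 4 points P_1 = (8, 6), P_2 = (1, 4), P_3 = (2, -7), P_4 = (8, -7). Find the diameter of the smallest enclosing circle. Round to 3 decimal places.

A smallest enclosing disk is always determined by at most three of the input points on its boundary.
The farthest pair is P_1–P_3 with squared distance 205. The circle on this segment as diameter has centre (5, -0.5) and r² = 205/4 = 51.25.
Check P_2: distance² to centre = 36.25 ≤ 51.25, so it lies inside.
All remaining points lie in this disk, and no smaller disk contains both endpoints, so this is the minimum enclosing circle.
Diameter = 2r = 2√(51.25) ≈ 14.318.

14.318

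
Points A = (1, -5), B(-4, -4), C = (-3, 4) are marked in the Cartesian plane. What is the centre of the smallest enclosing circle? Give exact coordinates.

(-1, -0.5)

Side lengths²: AB² = 26, AC² = 97, BC² = 65.
Since AC² = 97 ≥ 65 + 26 = 91, the angle opposite AC is not acute, so the smallest enclosing circle has AC as diameter.
Centre = midpoint of AC = (-1, -0.5), r² = 97/4 = 24.25.
Centre = (-1, -0.5).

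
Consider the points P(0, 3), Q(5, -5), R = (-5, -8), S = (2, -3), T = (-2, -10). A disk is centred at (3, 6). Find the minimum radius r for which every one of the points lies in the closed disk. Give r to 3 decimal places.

The required radius is the distance from (3, 6) to the farthest point.
Squared distances: 18, 125, 260, 82, 281.
Maximum is 281, attained at T.
r = √281 ≈ 16.763.

16.763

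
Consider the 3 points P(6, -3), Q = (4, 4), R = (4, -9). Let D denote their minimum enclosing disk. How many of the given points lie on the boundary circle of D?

2

Side lengths²: PQ² = 53, PR² = 40, QR² = 169.
Since QR² = 169 ≥ 53 + 40 = 93, the angle opposite QR is not acute, so the smallest enclosing circle has QR as diameter.
Centre = midpoint of QR = (4, -2.5), r² = 169/4 = 42.25.
The points at distance exactly r from the centre are Q, R — 2 points.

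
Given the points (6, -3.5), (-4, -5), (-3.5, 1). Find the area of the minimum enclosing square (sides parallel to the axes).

The bounding box has width 10 and height 6.
An axis-aligned square enclosing the set must have side ≥ max(width, height).
So the minimum side is max(10, 6) = 10.
Area = 10² = 100.

100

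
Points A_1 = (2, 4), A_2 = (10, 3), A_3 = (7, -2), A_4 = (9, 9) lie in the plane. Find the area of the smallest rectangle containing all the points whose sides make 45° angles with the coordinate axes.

In coordinates u = x + y, v = x − y the rectangle is axis-aligned; the map (x,y)→(u,v) scales areas by 2.
u-values: 6, 13, 5, 18; range = 18 − 5 = 13.
v-values: -2, 7, 9, 0; range = 9 − (-2) = 11.
Area = (13 × 11) / 2 = 71.5.

71.5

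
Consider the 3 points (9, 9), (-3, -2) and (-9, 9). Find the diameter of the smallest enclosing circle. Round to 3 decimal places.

Call the three points A, B, C in the order given.
Side lengths²: AB² = 265, AC² = 324, BC² = 157.
Since AC² = 324 < 265 + 157 = 422, the triangle is acute, so the smallest enclosing circle is the circumcircle.
Circumcentre = (0, 149/22), r² = 41605/484.
Diameter = 2r = 2√(41605/484) ≈ 18.543.

18.543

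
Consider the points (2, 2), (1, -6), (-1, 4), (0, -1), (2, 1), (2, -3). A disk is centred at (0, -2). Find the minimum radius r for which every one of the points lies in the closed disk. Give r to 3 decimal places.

6.083

The required radius is the distance from (0, -2) to the farthest point.
Squared distances: 20, 17, 37, 1, 13, 5.
Maximum is 37, attained at (-1, 4).
r = √37 ≈ 6.083.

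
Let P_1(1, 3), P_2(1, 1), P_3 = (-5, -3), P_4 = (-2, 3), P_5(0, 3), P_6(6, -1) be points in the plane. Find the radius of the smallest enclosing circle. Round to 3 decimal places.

5.590

By Welzl's lemma the MEC is supported by two points (diametrically opposite) or three points (on a circumcircle).
The farthest pair is P_3–P_6 with squared distance 125. The circle on this segment as diameter has centre (0.5, -2) and r² = 125/4 = 31.25.
Check P_1: distance² to centre = 25.25 ≤ 31.25, so it lies inside.
All remaining points lie in this disk, and no smaller disk contains both endpoints, so this is the minimum enclosing circle.
r = √(31.25) ≈ 5.590.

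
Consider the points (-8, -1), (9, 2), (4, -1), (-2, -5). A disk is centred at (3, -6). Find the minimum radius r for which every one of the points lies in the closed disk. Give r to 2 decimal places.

The required radius is the distance from (3, -6) to the farthest point.
Squared distances: 146, 100, 26, 26.
Maximum is 146, attained at (-8, -1).
r = √146 ≈ 12.08.

12.08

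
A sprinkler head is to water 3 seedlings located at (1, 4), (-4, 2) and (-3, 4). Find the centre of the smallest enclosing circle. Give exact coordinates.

(-1.5, 3)

Call the three points A, B, C in the order given.
Side lengths²: AB² = 29, AC² = 16, BC² = 5.
Since AB² = 29 ≥ 16 + 5 = 21, the angle opposite AB is not acute, so the smallest enclosing circle has AB as diameter.
Centre = midpoint of AB = (-1.5, 3), r² = 29/4 = 7.25.
Centre = (-1.5, 3).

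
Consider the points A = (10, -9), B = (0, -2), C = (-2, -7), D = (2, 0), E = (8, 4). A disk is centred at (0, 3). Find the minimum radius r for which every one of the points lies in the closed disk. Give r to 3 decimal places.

The required radius is the distance from (0, 3) to the farthest point.
Squared distances: 244, 25, 104, 13, 65.
Maximum is 244, attained at A.
r = √244 ≈ 15.620.

15.620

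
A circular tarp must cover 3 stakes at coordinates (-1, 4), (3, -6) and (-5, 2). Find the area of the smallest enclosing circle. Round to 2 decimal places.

101.23

Call the three points A, B, C in the order given.
Side lengths²: AB² = 116, AC² = 20, BC² = 128.
Since BC² = 128 < 116 + 20 = 136, the triangle is acute, so the smallest enclosing circle is the circumcircle.
Circumcentre = (-2/3, -5/3), r² = 290/9.
Area = π·r² = π·290/9 ≈ 101.23.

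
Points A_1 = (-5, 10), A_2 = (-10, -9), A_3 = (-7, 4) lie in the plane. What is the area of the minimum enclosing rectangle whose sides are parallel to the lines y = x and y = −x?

In coordinates u = x + y, v = x − y the rectangle is axis-aligned; the map (x,y)→(u,v) scales areas by 2.
u-values: 5, -19, -3; range = 5 − (-19) = 24.
v-values: -15, -1, -11; range = -1 − (-15) = 14.
Area = (24 × 14) / 2 = 168.

168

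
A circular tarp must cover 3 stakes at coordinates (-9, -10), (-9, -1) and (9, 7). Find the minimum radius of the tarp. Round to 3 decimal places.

Call the three points A, B, C in the order given.
Side lengths²: AB² = 81, AC² = 613, BC² = 388.
Since AC² = 613 ≥ 388 + 81 = 469, the angle opposite AC is not acute, so the smallest enclosing circle has AC as diameter.
Centre = midpoint of AC = (0, -1.5), r² = 613/4 = 153.25.
r = √(153.25) ≈ 12.379.

12.379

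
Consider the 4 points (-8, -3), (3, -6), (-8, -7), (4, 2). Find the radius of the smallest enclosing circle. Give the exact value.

The minimum enclosing circle of a finite set is fixed by two of the points (as a diameter) or three (as a circumcircle).
The farthest pair is (-8, -7)–(4, 2) with squared distance 225. The circle on this segment as diameter has centre (-2, -2.5) and r² = 225/4 = 56.25.
Check (-8, -3): distance² to centre = 36.25 ≤ 56.25, so it lies inside.
All remaining points lie in this disk, and no smaller disk contains both endpoints, so this is the minimum enclosing circle.
r = √(56.25) = 7.5.

7.5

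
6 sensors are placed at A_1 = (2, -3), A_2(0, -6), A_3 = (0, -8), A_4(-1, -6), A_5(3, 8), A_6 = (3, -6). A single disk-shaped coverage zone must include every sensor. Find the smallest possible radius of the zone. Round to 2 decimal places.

By Welzl's lemma the MEC is supported by two points (diametrically opposite) or three points (on a circumcircle).
The farthest pair is A_3–A_5 with squared distance 265. The circle on this segment as diameter has centre (1.5, 0) and r² = 265/4 = 66.25.
Check A_1: distance² to centre = 9.25 ≤ 66.25, so it lies inside.
All remaining points lie in this disk, and no smaller disk contains both endpoints, so this is the minimum enclosing circle.
r = √(66.25) ≈ 8.14.

8.14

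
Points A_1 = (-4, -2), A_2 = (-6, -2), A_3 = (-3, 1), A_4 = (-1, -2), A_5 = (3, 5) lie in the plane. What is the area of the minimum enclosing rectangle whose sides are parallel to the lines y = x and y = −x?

40

In coordinates u = x + y, v = x − y the rectangle is axis-aligned; the map (x,y)→(u,v) scales areas by 2.
u-values: -6, -8, -2, -3, 8; range = 8 − (-8) = 16.
v-values: -2, -4, -4, 1, -2; range = 1 − (-4) = 5.
Area = (16 × 5) / 2 = 40.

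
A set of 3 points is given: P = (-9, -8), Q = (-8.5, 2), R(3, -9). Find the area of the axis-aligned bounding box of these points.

x ranges over [-9, 3], width 12.
y ranges over [-9, 2], height 11.
Area = 12 × 11 = 132.

132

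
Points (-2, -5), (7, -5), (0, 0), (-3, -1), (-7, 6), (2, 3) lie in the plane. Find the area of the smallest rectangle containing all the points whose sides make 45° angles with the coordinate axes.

150

In coordinates u = x + y, v = x − y the rectangle is axis-aligned; the map (x,y)→(u,v) scales areas by 2.
u-values: -7, 2, 0, -4, -1, 5; range = 5 − (-7) = 12.
v-values: 3, 12, 0, -2, -13, -1; range = 12 − (-13) = 25.
Area = (12 × 25) / 2 = 150.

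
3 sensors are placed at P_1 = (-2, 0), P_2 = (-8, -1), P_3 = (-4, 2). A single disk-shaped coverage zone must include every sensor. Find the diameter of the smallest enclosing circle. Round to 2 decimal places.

Side lengths²: P_1P_2² = 37, P_1P_3² = 8, P_2P_3² = 25.
Since P_1P_2² = 37 ≥ 25 + 8 = 33, the angle opposite P_1P_2 is not acute, so the smallest enclosing circle has P_1P_2 as diameter.
Centre = midpoint of P_1P_2 = (-5, -0.5), r² = 37/4 = 9.25.
Diameter = 2r = 2√(9.25) ≈ 6.08.

6.08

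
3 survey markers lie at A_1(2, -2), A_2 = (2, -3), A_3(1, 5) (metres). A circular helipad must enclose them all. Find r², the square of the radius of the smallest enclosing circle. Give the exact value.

16.25

Side lengths²: A_1A_2² = 1, A_1A_3² = 50, A_2A_3² = 65.
Since A_2A_3² = 65 ≥ 50 + 1 = 51, the angle opposite A_2A_3 is not acute, so the smallest enclosing circle has A_2A_3 as diameter.
Centre = midpoint of A_2A_3 = (1.5, 1), r² = 65/4 = 16.25.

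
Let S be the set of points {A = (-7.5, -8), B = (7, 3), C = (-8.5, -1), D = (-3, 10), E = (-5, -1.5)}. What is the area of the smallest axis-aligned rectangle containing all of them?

279

x ranges over [-8.5, 7], width 15.5.
y ranges over [-8, 10], height 18.
Area = 15.5 × 18 = 279.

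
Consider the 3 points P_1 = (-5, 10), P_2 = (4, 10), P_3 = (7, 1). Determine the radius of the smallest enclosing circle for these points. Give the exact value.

7.5

Side lengths²: P_1P_2² = 81, P_1P_3² = 225, P_2P_3² = 90.
Since P_1P_3² = 225 ≥ 90 + 81 = 171, the angle opposite P_1P_3 is not acute, so the smallest enclosing circle has P_1P_3 as diameter.
Centre = midpoint of P_1P_3 = (1, 5.5), r² = 225/4 = 56.25.
r = √(56.25) = 7.5.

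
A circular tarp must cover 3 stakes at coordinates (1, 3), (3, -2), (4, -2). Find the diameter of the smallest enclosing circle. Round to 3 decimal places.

Call the three points A, B, C in the order given.
Side lengths²: AB² = 29, AC² = 34, BC² = 1.
Since AC² = 34 ≥ 29 + 1 = 30, the angle opposite AC is not acute, so the smallest enclosing circle has AC as diameter.
Centre = midpoint of AC = (2.5, 0.5), r² = 34/4 = 8.5.
Diameter = 2r = 2√(8.5) ≈ 5.831.

5.831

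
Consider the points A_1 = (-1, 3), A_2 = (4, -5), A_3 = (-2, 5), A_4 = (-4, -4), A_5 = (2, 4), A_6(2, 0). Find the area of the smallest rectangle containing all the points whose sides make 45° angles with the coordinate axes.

112

In coordinates u = x + y, v = x − y the rectangle is axis-aligned; the map (x,y)→(u,v) scales areas by 2.
u-values: 2, -1, 3, -8, 6, 2; range = 6 − (-8) = 14.
v-values: -4, 9, -7, 0, -2, 2; range = 9 − (-7) = 16.
Area = (14 × 16) / 2 = 112.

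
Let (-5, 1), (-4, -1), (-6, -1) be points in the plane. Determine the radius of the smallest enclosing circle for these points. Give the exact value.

1.25

Call the three points A, B, C in the order given.
Side lengths²: AB² = 5, AC² = 5, BC² = 4.
Since AC² = 5 < 5 + 4 = 9, the triangle is acute, so the smallest enclosing circle is the circumcircle.
Circumcentre = (-5, -0.25), r² = 1.5625.
r = √(1.5625) = 1.25.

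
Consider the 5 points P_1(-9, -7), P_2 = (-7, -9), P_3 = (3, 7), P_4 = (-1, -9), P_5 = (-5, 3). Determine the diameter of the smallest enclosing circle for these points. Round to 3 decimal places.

The farthest pair is P_2–P_3 with squared distance 356. The circle on this segment as diameter has centre (-2, -1) and r² = 356/4 = 89.
Check P_1: distance² to centre = 85 ≤ 89, so it lies inside.
All remaining points lie in this disk, and no smaller disk contains both endpoints, so this is the minimum enclosing circle.
Diameter = 2r = 2√89 ≈ 18.868.

18.868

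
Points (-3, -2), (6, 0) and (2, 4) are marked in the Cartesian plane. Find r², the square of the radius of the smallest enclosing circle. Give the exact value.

5185/242

Call the three points A, B, C in the order given.
Side lengths²: AB² = 85, AC² = 61, BC² = 32.
Since AB² = 85 < 61 + 32 = 93, the triangle is acute, so the smallest enclosing circle is the circumcircle.
Circumcentre = (31/22, -13/22), r² = 5185/242.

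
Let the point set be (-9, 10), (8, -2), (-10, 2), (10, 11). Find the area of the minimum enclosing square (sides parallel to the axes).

400

The bounding box has width 20 and height 13.
An axis-aligned square enclosing the set must have side ≥ max(width, height).
So the minimum side is max(20, 13) = 20.
Area = 20² = 400.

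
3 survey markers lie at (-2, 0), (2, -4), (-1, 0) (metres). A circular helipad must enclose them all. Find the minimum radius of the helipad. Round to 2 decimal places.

2.83

Call the three points A, B, C in the order given.
Side lengths²: AB² = 32, AC² = 1, BC² = 25.
Since AB² = 32 ≥ 25 + 1 = 26, the angle opposite AB is not acute, so the smallest enclosing circle has AB as diameter.
Centre = midpoint of AB = (0, -2), r² = 32/4 = 8.
r = √8 ≈ 2.83.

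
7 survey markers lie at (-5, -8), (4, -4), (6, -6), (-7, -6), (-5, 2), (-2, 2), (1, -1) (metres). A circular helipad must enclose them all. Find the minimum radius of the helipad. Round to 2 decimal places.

7.01

The minimum enclosing circle of a finite set is fixed by two of the points (as a diameter) or three (as a circumcircle).
The minimum enclosing circle is determined by three boundary points: (6, -6), (-7, -6), (-5, 2).
Their circumcentre is (-0.5, -3.375) with r² = 49.140625.
The farthest remaining point (-5, -8) is at distance² 41.640625 ≤ 49.140625.
r = √(49.140625) ≈ 7.01.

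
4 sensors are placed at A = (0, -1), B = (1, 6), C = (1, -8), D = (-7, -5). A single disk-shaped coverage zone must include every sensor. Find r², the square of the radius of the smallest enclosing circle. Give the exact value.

52.75390625

By Welzl's lemma the MEC is supported by two points (diametrically opposite) or three points (on a circumcircle).
The minimum enclosing circle is determined by three boundary points: B, C, D.
Their circumcentre is (-0.9375, -1) with r² = 52.75390625.
The farthest remaining point A is at distance² 0.87890625 ≤ 52.75390625.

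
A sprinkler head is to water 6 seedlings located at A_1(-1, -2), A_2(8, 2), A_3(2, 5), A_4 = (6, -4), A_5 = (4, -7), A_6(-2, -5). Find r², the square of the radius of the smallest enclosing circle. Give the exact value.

The minimum enclosing circle is determined by three boundary points: A_2, A_3, A_6.
Their circumcentre is (65/24, -13/12) with r² = 21605/576.
The farthest remaining point A_5 is at distance² 21125/576 ≤ 21605/576.

21605/576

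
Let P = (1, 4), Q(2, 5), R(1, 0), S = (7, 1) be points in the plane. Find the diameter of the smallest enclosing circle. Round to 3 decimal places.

The minimum enclosing circle of a finite set is fixed by two of the points (as a diameter) or three (as a circumcircle).
The minimum enclosing circle is determined by three boundary points: Q, R, S.
Their circumcentre is (217/58, 119/58) with r² = 19721/1682.
The farthest remaining point P is at distance² 19025/1682 ≤ 19721/1682.
Diameter = 2r = 2√(19721/1682) ≈ 6.848.

6.848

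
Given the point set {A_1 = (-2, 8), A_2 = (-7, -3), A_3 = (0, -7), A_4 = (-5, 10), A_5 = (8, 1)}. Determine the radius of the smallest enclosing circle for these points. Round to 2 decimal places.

A smallest enclosing disk is always determined by at most three of the input points on its boundary.
The minimum enclosing circle is determined by three boundary points: A_3, A_4, A_5.
Their circumcentre is (-21/22, 43/22) with r² = 19625/242.
The farthest remaining point A_2 is at distance² 14785/242 ≤ 19625/242.
r = √(19625/242) ≈ 9.01.

9.01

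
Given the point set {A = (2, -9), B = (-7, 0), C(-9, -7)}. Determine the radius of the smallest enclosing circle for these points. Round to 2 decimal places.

Side lengths²: AB² = 162, AC² = 125, BC² = 53.
Since AB² = 162 < 125 + 53 = 178, the triangle is acute, so the smallest enclosing circle is the circumcircle.
Circumcentre = (-53/18, -89/18), r² = 6625/162.
r = √(6625/162) ≈ 6.39.

6.39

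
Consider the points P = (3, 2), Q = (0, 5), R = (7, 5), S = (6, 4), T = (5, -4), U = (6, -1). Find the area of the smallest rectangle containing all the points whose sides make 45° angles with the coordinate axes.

In coordinates u = x + y, v = x − y the rectangle is axis-aligned; the map (x,y)→(u,v) scales areas by 2.
u-values: 5, 5, 12, 10, 1, 5; range = 12 − 1 = 11.
v-values: 1, -5, 2, 2, 9, 7; range = 9 − (-5) = 14.
Area = (11 × 14) / 2 = 77.

77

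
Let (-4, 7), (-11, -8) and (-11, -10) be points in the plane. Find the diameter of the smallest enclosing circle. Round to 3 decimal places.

18.385

Call the three points A, B, C in the order given.
Side lengths²: AB² = 274, AC² = 338, BC² = 4.
Since AC² = 338 ≥ 274 + 4 = 278, the angle opposite AC is not acute, so the smallest enclosing circle has AC as diameter.
Centre = midpoint of AC = (-7.5, -1.5), r² = 338/4 = 84.5.
Diameter = 2r = 2√(84.5) ≈ 18.385.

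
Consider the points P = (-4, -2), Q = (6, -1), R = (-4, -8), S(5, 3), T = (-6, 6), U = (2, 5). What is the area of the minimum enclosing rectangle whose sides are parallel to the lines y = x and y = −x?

In coordinates u = x + y, v = x − y the rectangle is axis-aligned; the map (x,y)→(u,v) scales areas by 2.
u-values: -6, 5, -12, 8, 0, 7; range = 8 − (-12) = 20.
v-values: -2, 7, 4, 2, -12, -3; range = 7 − (-12) = 19.
Area = (20 × 19) / 2 = 190.

190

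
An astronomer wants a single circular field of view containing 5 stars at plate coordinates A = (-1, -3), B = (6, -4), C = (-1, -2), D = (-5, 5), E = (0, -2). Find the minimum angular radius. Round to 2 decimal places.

The farthest pair is B–D with squared distance 202. The circle on this segment as diameter has centre (0.5, 0.5) and r² = 202/4 = 50.5.
Check A: distance² to centre = 14.5 ≤ 50.5, so it lies inside.
All remaining points lie in this disk, and no smaller disk contains both endpoints, so this is the minimum enclosing circle.
r = √(50.5) ≈ 7.11.

7.11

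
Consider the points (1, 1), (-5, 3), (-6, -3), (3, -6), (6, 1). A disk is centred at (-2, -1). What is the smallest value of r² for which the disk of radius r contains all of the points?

The required radius is the distance from (-2, -1) to the farthest point.
Squared distances: 13, 25, 20, 50, 68.
Maximum is 68, attained at (6, 1).

68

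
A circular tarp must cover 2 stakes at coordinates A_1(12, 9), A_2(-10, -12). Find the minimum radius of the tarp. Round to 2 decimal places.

The smallest circle enclosing two points has them as diameter endpoints.
Centre = midpoint = (1, -1.5); r² = |A_1A_2|²/4 = 925/4 = 231.25.
r = √(231.25) ≈ 15.21.

15.21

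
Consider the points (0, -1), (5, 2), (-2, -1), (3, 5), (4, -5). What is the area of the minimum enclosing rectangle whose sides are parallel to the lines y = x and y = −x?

In coordinates u = x + y, v = x − y the rectangle is axis-aligned; the map (x,y)→(u,v) scales areas by 2.
u-values: -1, 7, -3, 8, -1; range = 8 − (-3) = 11.
v-values: 1, 3, -1, -2, 9; range = 9 − (-2) = 11.
Area = (11 × 11) / 2 = 60.5.

60.5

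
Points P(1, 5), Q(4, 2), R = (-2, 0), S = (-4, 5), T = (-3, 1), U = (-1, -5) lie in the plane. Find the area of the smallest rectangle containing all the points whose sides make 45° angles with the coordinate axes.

In coordinates u = x + y, v = x − y the rectangle is axis-aligned; the map (x,y)→(u,v) scales areas by 2.
u-values: 6, 6, -2, 1, -2, -6; range = 6 − (-6) = 12.
v-values: -4, 2, -2, -9, -4, 4; range = 4 − (-9) = 13.
Area = (12 × 13) / 2 = 78.

78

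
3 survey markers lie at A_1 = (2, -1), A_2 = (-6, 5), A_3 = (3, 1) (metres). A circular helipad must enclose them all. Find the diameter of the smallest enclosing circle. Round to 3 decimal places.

10.010

Side lengths²: A_1A_2² = 100, A_1A_3² = 5, A_2A_3² = 97.
Since A_1A_2² = 100 < 97 + 5 = 102, the triangle is acute, so the smallest enclosing circle is the circumcircle.
Circumcentre = (-41/22, 24/11), r² = 12125/484.
Diameter = 2r = 2√(12125/484) ≈ 10.010.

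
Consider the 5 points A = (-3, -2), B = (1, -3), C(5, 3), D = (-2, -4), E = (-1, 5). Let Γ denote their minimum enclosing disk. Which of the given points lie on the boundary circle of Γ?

The minimum enclosing circle of a finite set is fixed by two of the points (as a diameter) or three (as a circumcircle).
The minimum enclosing circle is determined by three boundary points: C, D, E.
Their circumcentre is (0.75, 0.25) with r² = 25.625.
The farthest remaining point A is at distance² 19.125 ≤ 25.625.
The points at distance exactly r from the centre are C, D, E — 3 points.

C, D, E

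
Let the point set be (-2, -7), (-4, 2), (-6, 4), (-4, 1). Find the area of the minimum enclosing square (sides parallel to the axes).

121

The bounding box has width 4 and height 11.
An axis-aligned square enclosing the set must have side ≥ max(width, height).
So the minimum side is max(4, 11) = 11.
Area = 11² = 121.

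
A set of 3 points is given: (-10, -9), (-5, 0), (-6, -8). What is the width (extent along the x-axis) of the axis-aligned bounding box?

max x = -5, min x = -10, so width = 5.

5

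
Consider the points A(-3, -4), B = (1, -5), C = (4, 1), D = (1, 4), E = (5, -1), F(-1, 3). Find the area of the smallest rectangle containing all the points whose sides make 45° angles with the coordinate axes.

60

In coordinates u = x + y, v = x − y the rectangle is axis-aligned; the map (x,y)→(u,v) scales areas by 2.
u-values: -7, -4, 5, 5, 4, 2; range = 5 − (-7) = 12.
v-values: 1, 6, 3, -3, 6, -4; range = 6 − (-4) = 10.
Area = (12 × 10) / 2 = 60.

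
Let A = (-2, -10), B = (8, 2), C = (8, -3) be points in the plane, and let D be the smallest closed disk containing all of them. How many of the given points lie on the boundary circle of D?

2

Side lengths²: AB² = 244, AC² = 149, BC² = 25.
Since AB² = 244 ≥ 149 + 25 = 174, the angle opposite AB is not acute, so the smallest enclosing circle has AB as diameter.
Centre = midpoint of AB = (3, -4), r² = 244/4 = 61.
The points at distance exactly r from the centre are A, B — 2 points.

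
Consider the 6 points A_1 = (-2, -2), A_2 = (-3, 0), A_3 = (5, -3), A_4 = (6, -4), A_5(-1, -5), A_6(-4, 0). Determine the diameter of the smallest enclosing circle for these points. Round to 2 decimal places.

10.77

A smallest enclosing disk is always determined by at most three of the input points on its boundary.
The farthest pair is A_4–A_6 with squared distance 116. The circle on this segment as diameter has centre (1, -2) and r² = 116/4 = 29.
Check A_1: distance² to centre = 9 ≤ 29, so it lies inside.
All remaining points lie in this disk, and no smaller disk contains both endpoints, so this is the minimum enclosing circle.
Diameter = 2r = 2√29 ≈ 10.77.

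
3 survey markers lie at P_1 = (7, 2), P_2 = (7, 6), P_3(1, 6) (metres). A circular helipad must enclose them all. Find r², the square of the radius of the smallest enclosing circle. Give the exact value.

Side lengths²: P_1P_2² = 16, P_1P_3² = 52, P_2P_3² = 36.
Since P_1P_3² = 52 ≥ 36 + 16 = 52, the angle opposite P_1P_3 is not acute, so the smallest enclosing circle has P_1P_3 as diameter.
Centre = midpoint of P_1P_3 = (4, 4), r² = 52/4 = 13.

13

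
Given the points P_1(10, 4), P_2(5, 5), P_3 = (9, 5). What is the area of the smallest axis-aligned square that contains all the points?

The bounding box has width 5 and height 1.
An axis-aligned square enclosing the set must have side ≥ max(width, height).
So the minimum side is max(5, 1) = 5.
Area = 5² = 25.

25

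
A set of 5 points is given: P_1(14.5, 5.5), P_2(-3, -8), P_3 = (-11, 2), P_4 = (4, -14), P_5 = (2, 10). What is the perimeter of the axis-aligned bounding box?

Width = max x − min x = 14.5 − (-11) = 25.5.
Height = max y − min y = 10 − (-14) = 24.
Perimeter = 2(25.5 + 24) = 99.

99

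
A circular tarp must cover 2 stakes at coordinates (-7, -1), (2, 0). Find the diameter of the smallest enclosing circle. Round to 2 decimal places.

9.06

The smallest circle enclosing two points has them as diameter endpoints.
Centre = midpoint = (-2.5, -0.5); r² = |(-7, -1)−(2, 0)|²/4 = 82/4 = 20.5.
Diameter = 2r = 2√(20.5) ≈ 9.06.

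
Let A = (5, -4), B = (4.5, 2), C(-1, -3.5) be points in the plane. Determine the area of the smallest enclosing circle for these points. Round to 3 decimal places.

Side lengths²: AB² = 36.25, AC² = 36.25, BC² = 60.5.
Since BC² = 60.5 < 36.25 + 36.25 = 72.5, the triangle is acute, so the smallest enclosing circle is the circumcircle.
Circumcentre = (115/52, -63/52), r² = 21025/1352.
Area = π·r² = π·21025/1352 ≈ 48.855.

48.855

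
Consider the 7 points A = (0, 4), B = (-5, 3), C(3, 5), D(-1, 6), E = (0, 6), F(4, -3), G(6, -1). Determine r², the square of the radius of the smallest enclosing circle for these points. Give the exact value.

The minimum enclosing circle of a finite set is fixed by two of the points (as a diameter) or three (as a circumcircle).
The farthest pair is B–G with squared distance 137. The circle on this segment as diameter has centre (0.5, 1) and r² = 137/4 = 34.25.
Check A: distance² to centre = 9.25 ≤ 34.25, so it lies inside.
All remaining points lie in this disk, and no smaller disk contains both endpoints, so this is the minimum enclosing circle.

34.25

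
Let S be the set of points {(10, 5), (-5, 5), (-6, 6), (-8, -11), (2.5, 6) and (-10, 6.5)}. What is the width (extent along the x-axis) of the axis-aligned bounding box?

20

max x = 10, min x = -10, so width = 20.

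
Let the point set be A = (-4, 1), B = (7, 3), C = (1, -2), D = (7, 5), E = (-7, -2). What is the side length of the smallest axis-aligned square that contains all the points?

14

The bounding box has width 14 and height 7.
An axis-aligned square enclosing the set must have side ≥ max(width, height).
So the minimum side is max(14, 7) = 14.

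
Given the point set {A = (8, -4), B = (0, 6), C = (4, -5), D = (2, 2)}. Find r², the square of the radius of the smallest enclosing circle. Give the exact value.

The minimum enclosing circle of a finite set is fixed by two of the points (as a diameter) or three (as a circumcircle).
The farthest pair is A–B with squared distance 164. The circle on this segment as diameter has centre (4, 1) and r² = 164/4 = 41.
Check C: distance² to centre = 36 ≤ 41, so it lies inside.
All remaining points lie in this disk, and no smaller disk contains both endpoints, so this is the minimum enclosing circle.

41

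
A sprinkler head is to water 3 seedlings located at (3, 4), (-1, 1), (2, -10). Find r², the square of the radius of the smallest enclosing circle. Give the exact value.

49.25

Call the three points A, B, C in the order given.
Side lengths²: AB² = 25, AC² = 197, BC² = 130.
Since AC² = 197 ≥ 130 + 25 = 155, the angle opposite AC is not acute, so the smallest enclosing circle has AC as diameter.
Centre = midpoint of AC = (2.5, -3), r² = 197/4 = 49.25.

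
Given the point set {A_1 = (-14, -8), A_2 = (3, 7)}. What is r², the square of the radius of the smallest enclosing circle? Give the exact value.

128.5

The smallest circle enclosing two points has them as diameter endpoints.
Centre = midpoint = (-5.5, -0.5); r² = |A_1A_2|²/4 = 514/4 = 128.5.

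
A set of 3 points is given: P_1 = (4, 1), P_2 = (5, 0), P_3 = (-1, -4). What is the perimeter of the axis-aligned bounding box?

Width = max x − min x = 5 − (-1) = 6.
Height = max y − min y = 1 − (-4) = 5.
Perimeter = 2(6 + 5) = 22.

22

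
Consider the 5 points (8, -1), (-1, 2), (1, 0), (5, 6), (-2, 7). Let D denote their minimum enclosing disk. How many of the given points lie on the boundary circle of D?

The minimum enclosing circle of a finite set is fixed by two of the points (as a diameter) or three (as a circumcircle).
The farthest pair is (8, -1)–(-2, 7) with squared distance 164. The circle on this segment as diameter has centre (3, 3) and r² = 164/4 = 41.
Check (-1, 2): distance² to centre = 17 ≤ 41, so it lies inside.
All remaining points lie in this disk, and no smaller disk contains both endpoints, so this is the minimum enclosing circle.
The points at distance exactly r from the centre are (8, -1), (-2, 7) — 2 points.

2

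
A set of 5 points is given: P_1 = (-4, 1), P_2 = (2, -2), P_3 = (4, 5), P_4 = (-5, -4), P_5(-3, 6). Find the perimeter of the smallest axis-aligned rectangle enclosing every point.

38

Width = max x − min x = 4 − (-5) = 9.
Height = max y − min y = 6 − (-4) = 10.
Perimeter = 2(9 + 10) = 38.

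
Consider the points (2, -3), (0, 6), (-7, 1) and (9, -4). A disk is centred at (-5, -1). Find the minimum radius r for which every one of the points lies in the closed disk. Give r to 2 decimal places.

The required radius is the distance from (-5, -1) to the farthest point.
Squared distances: 53, 74, 8, 205.
Maximum is 205, attained at (9, -4).
r = √205 ≈ 14.32.

14.32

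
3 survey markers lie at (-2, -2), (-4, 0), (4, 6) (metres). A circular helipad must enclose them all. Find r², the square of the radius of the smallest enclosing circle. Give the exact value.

1250/49

Call the three points A, B, C in the order given.
Side lengths²: AB² = 8, AC² = 100, BC² = 100.
Since BC² = 100 < 100 + 8 = 108, the triangle is acute, so the smallest enclosing circle is the circumcircle.
Circumcentre = (3/7, 17/7), r² = 1250/49.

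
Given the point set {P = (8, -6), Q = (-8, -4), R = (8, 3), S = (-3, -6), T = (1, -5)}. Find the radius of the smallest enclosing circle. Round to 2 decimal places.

By Welzl's lemma the MEC is supported by two points (diametrically opposite) or three points (on a circumcircle).
The minimum enclosing circle is determined by three boundary points: P, Q, R.
Their circumcentre is (0.4375, -1.5) with r² = 77.44140625.
The farthest remaining point S is at distance² 32.06640625 ≤ 77.44140625.
r = √(77.44140625) ≈ 8.80.

8.80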